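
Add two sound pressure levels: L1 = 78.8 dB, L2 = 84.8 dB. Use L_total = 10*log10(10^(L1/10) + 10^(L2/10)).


10^(78.8/10) = 7.58578e+07
10^(84.8/10) = 3.01995e+08
Sum = 7.58578e+07 + 3.01995e+08 = 3.77853e+08
L_total = 10*log10(3.77853e+08) = 85.773 dB


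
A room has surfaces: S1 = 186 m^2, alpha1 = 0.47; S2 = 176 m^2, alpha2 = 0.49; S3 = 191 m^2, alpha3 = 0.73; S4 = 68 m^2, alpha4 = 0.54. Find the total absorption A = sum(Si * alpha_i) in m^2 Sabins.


186 * 0.47 = 87.42
176 * 0.49 = 86.24
191 * 0.73 = 139.43
68 * 0.54 = 36.72
A_total = 87.42 + 86.24 + 139.43 + 36.72 = 349.81 m^2


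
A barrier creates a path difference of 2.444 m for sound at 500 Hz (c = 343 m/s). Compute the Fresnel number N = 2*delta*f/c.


N = 2*delta*f/c = 2*delta/lambda, where lambda = c/f
lambda = 343 / 500 = 0.686 m
N = 2 * 2.444 / 0.686 = 7.1254


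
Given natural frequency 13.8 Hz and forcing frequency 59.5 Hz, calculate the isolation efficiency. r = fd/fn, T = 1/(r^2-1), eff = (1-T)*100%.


r = 59.5 / 13.8 = 4.31159
r^2 - 1 = 4.31159^2 - 1 = 17.5898
T = 1/17.5898 = 0.0568511
Efficiency = (1 - 0.0568511)*100 = 94.315 %


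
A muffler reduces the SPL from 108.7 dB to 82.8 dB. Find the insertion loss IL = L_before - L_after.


Insertion loss = SPL without muffler - SPL with muffler
IL = 108.7 - 82.8 = 25.9 dB


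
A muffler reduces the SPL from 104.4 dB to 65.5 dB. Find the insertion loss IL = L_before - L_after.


Insertion loss = SPL without muffler - SPL with muffler
IL = 104.4 - 65.5 = 38.9 dB


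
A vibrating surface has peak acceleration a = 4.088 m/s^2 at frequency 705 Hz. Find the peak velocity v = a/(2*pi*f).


omega = 2*pi*f = 2*pi*705 = 4429.65 rad/s
v = a / omega = 4.088 / 4429.65 = 0.00092287 m/s


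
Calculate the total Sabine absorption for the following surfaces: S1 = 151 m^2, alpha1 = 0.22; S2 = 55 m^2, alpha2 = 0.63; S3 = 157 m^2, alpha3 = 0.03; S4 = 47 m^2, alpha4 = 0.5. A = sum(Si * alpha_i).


151 * 0.22 = 33.22
55 * 0.63 = 34.65
157 * 0.03 = 4.71
47 * 0.5 = 23.5
A_total = 33.22 + 34.65 + 4.71 + 23.5 = 96.08 m^2


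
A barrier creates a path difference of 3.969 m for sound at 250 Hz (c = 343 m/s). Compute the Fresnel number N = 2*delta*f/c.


N = 2*delta*f/c = 2*delta/lambda, where lambda = c/f
lambda = 343 / 250 = 1.372 m
N = 2 * 3.969 / 1.372 = 5.7857


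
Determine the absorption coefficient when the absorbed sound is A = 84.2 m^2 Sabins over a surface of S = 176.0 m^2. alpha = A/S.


Absorption coefficient = absorbed power / incident power
alpha = A / S = 84.2 / 176.0 = 0.47841


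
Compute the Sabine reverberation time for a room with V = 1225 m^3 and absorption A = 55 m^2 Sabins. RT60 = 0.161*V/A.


RT60 = 0.161 * 1225 / 55 = 3.5859 s


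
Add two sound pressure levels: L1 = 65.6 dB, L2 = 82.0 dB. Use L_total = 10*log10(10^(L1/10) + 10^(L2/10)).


10^(65.6/10) = 3.63078e+06
10^(82.0/10) = 1.58489e+08
Sum = 3.63078e+06 + 1.58489e+08 = 1.6212e+08
L_total = 10*log10(1.6212e+08) = 82.098 dB


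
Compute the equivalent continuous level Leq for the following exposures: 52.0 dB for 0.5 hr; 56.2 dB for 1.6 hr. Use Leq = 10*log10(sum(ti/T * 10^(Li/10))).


T_total = 0.5 + 1.6 = 2.1 hr
(0.5/2.1) * 10^(52.0/10) = 37735.6
(1.6/2.1) * 10^(56.2/10) = 317615
Sum = 37735.6 + 317615 = 355351
Leq = 10*log10(355351) = 55.507 dB


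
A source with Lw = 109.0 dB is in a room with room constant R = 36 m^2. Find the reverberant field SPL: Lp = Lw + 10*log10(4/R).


4/R = 4/36 = 0.111111
Lp = 109.0 + 10*log10(0.111111) = 99.458 dB


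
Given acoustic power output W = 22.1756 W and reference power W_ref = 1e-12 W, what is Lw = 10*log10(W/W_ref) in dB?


W / W_ref = 22.1756 / 1e-12 = 2.21756e+13
Lw = 10 * log10(2.21756e+13) = 133.46 dB


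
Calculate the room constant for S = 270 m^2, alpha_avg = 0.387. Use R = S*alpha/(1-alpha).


R = 270 * 0.387 / (1 - 0.387) = 170.46 m^2


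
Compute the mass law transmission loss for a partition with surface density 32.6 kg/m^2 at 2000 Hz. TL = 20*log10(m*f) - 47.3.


m * f = 32.6 * 2000 = 65200
20*log10(65200) = 96.285 dB
TL = 96.285 - 47.3 = 48.985 dB


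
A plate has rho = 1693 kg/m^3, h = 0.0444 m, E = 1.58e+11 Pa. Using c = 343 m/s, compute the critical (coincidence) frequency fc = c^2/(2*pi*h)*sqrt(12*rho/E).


12*rho/E = 12*1693/1.58e+11 = 1.28582e-07
sqrt(12*rho/E) = sqrt(1.28582e-07) = 0.000358583
c^2/(2*pi*h) = 343^2/(2*pi*0.0444) = 421721
fc = 421721 * 0.000358583 = 151.22 Hz


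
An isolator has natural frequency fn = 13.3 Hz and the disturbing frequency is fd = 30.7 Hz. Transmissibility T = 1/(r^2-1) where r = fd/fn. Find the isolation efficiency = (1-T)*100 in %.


r = 30.7 / 13.3 = 2.30827
r^2 - 1 = 2.30827^2 - 1 = 4.32811
T = 1/4.32811 = 0.231048
Efficiency = (1 - 0.231048)*100 = 76.895 %


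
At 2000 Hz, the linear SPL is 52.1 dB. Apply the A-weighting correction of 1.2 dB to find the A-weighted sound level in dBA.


A-weighting table: 2000 Hz -> 1.2 dB correction
SPL_A = SPL + correction = 52.1 + (1.2) = 53.3 dBA


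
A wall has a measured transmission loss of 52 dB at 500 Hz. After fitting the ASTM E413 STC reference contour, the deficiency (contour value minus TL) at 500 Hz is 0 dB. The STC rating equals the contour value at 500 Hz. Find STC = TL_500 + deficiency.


By ASTM E413, STC = value of the fitted reference contour at 500 Hz.
Contour value at 500 Hz = TL_500 + deficiency = 52 + 0 = 52
STC = 52


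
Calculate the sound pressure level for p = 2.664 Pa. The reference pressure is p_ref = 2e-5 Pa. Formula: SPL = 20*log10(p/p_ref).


p / p_ref = 2.664 / 2e-5 = 133200
SPL = 20 * log10(133200) = 102.49 dB


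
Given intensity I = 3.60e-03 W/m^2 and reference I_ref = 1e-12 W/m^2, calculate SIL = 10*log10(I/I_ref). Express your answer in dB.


I / I_ref = 3.60e-03 / 1e-12 = 3.6e+09
SIL = 10 * log10(3.6e+09) = 95.563 dB


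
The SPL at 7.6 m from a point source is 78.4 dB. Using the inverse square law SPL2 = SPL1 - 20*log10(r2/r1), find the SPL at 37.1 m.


r2/r1 = 37.1/7.6 = 4.88158
Correction = 20*log10(4.88158) = 13.7712 dB
SPL2 = 78.4 - 13.7712 = 64.629 dB


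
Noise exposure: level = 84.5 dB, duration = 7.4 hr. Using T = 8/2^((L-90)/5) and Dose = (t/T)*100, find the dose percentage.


T_allowed = 8 / 2^((84.5 - 90)/5) = 17.1484 hr
Dose = 7.4 / 17.1484 * 100 = 43.153 %


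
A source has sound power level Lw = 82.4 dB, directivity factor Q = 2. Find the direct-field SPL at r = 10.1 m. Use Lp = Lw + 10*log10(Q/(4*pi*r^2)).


4*pi*r^2 = 4*pi*10.1^2 = 1281.9 m^2
Q / (4*pi*r^2) = 2 / 1281.9 = 0.00156018
Lp = 82.4 + 10*log10(0.00156018) = 54.332 dB


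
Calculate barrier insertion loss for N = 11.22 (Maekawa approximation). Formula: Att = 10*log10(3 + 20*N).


3 + 20*N = 3 + 20*11.22 = 227.4
Att = 10*log10(227.4) = 23.568 dB


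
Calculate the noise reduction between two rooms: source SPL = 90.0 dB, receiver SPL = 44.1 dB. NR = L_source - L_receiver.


NR = L_source - L_receiver (difference between source and receiving room levels)
NR = 90.0 - 44.1 = 45.9 dB


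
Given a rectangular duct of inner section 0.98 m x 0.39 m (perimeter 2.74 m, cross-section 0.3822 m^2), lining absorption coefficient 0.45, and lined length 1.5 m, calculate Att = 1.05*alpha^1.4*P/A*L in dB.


alpha^1.4 = 0.45^1.4 = 0.326962
Attenuation rate = 1.05 * alpha^1.4 * P / A
= 1.05 * 0.326962 * 2.74 / 0.3822 = 2.4612 dB/m
Total Att = 2.4612 * 1.5 = 3.6918 dB


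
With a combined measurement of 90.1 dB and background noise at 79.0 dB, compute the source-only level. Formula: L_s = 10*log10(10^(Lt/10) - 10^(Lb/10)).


10^(90.1/10) = 1.02329e+09
10^(79.0/10) = 7.94328e+07
Difference = 1.02329e+09 - 7.94328e+07 = 9.43857e+08
L_source = 10*log10(9.43857e+08) = 89.749 dB


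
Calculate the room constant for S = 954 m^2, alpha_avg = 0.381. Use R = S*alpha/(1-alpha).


R = 954 * 0.381 / (1 - 0.381) = 587.2 m^2


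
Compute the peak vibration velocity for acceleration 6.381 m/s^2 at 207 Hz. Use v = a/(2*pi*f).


omega = 2*pi*f = 2*pi*207 = 1300.62 rad/s
v = a / omega = 6.381 / 1300.62 = 0.0049061 m/s


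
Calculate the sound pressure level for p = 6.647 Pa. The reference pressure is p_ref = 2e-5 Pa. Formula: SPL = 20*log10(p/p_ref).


p / p_ref = 6.647 / 2e-5 = 332350
SPL = 20 * log10(332350) = 110.43 dB


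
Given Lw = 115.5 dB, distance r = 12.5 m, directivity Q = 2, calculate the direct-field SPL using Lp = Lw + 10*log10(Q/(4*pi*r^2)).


4*pi*r^2 = 4*pi*12.5^2 = 1963.5 m^2
Q / (4*pi*r^2) = 2 / 1963.5 = 0.00101859
Lp = 115.5 + 10*log10(0.00101859) = 85.58 dB


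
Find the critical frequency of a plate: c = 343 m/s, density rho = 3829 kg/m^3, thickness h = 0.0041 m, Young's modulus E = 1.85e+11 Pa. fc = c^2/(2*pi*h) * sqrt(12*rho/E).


12*rho/E = 12*3829/1.85e+11 = 2.48368e-07
sqrt(12*rho/E) = sqrt(2.48368e-07) = 0.000498365
c^2/(2*pi*h) = 343^2/(2*pi*0.0041) = 4.56693e+06
fc = 4.56693e+06 * 0.000498365 = 2276 Hz


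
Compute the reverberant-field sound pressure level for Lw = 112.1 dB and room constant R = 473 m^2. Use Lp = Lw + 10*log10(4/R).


4/R = 4/473 = 0.00845666
Lp = 112.1 + 10*log10(0.00845666) = 91.372 dB


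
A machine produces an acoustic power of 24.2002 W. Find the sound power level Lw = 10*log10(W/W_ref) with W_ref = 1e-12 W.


W / W_ref = 24.2002 / 1e-12 = 2.42002e+13
Lw = 10 * log10(2.42002e+13) = 133.84 dB


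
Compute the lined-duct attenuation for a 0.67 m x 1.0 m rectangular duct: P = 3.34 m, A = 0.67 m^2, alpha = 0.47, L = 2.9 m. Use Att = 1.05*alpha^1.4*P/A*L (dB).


alpha^1.4 = 0.47^1.4 = 0.347486
Attenuation rate = 1.05 * alpha^1.4 * P / A
= 1.05 * 0.347486 * 3.34 / 0.67 = 1.81886 dB/m
Total Att = 1.81886 * 2.9 = 5.2747 dB


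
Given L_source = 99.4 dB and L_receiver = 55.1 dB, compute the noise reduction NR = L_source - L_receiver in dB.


NR = L_source - L_receiver (difference between source and receiving room levels)
NR = 99.4 - 55.1 = 44.3 dB


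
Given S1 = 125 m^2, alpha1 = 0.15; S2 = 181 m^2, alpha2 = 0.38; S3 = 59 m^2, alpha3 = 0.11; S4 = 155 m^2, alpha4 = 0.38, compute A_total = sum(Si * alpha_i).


125 * 0.15 = 18.75
181 * 0.38 = 68.78
59 * 0.11 = 6.49
155 * 0.38 = 58.9
A_total = 18.75 + 68.78 + 6.49 + 58.9 = 152.92 m^2


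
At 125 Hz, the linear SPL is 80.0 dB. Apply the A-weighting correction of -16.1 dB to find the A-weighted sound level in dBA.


A-weighting table: 125 Hz -> -16.1 dB correction
SPL_A = SPL + correction = 80.0 + (-16.1) = 63.9 dBA


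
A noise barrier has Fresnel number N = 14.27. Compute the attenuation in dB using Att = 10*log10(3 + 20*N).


3 + 20*N = 3 + 20*14.27 = 288.4
Att = 10*log10(288.4) = 24.6 dB


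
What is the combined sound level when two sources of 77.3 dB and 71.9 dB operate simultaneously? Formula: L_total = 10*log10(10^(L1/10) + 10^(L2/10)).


10^(77.3/10) = 5.37032e+07
10^(71.9/10) = 1.54882e+07
Sum = 5.37032e+07 + 1.54882e+07 = 6.91914e+07
L_total = 10*log10(6.91914e+07) = 78.401 dB


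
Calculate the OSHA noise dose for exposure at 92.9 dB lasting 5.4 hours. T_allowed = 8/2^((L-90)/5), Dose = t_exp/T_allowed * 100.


T_allowed = 8 / 2^((92.9 - 90)/5) = 5.35171 hr
Dose = 5.4 / 5.35171 * 100 = 100.9 %


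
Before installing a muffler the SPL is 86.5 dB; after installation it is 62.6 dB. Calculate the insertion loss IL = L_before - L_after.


Insertion loss = SPL without muffler - SPL with muffler
IL = 86.5 - 62.6 = 23.9 dB


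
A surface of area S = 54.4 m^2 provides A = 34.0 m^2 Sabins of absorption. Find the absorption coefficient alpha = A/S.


Absorption coefficient = absorbed power / incident power
alpha = A / S = 34.0 / 54.4 = 0.625


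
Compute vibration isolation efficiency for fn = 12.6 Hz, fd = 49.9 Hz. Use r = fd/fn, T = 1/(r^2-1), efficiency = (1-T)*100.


r = 49.9 / 12.6 = 3.96032
r^2 - 1 = 3.96032^2 - 1 = 14.6841
T = 1/14.6841 = 0.0681009
Efficiency = (1 - 0.0681009)*100 = 93.19 %


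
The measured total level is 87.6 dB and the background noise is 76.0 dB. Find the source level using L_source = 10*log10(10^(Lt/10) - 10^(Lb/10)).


10^(87.6/10) = 5.7544e+08
10^(76.0/10) = 3.98107e+07
Difference = 5.7544e+08 - 3.98107e+07 = 5.35629e+08
L_source = 10*log10(5.35629e+08) = 87.289 dB


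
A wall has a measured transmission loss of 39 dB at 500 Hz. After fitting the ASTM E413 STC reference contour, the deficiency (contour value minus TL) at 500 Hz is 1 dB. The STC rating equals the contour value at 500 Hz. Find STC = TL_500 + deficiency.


By ASTM E413, STC = value of the fitted reference contour at 500 Hz.
Contour value at 500 Hz = TL_500 + deficiency = 39 + 1 = 40
STC = 40


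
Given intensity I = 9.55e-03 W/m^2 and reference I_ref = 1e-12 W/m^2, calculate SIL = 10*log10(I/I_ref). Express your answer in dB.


I / I_ref = 9.55e-03 / 1e-12 = 9.55e+09
SIL = 10 * log10(9.55e+09) = 99.8 dB


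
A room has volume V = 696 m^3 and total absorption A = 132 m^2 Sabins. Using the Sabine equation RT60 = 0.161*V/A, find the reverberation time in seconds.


RT60 = 0.161 * 696 / 132 = 0.84891 s


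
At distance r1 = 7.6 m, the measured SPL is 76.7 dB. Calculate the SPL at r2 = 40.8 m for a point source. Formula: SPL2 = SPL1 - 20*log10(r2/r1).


r2/r1 = 40.8/7.6 = 5.36842
Correction = 20*log10(5.36842) = 14.5969 dB
SPL2 = 76.7 - 14.5969 = 62.103 dB


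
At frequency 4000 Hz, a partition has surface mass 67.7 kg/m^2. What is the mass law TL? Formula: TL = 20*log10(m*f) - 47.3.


m * f = 67.7 * 4000 = 270800
20*log10(270800) = 108.653 dB
TL = 108.653 - 47.3 = 61.353 dB


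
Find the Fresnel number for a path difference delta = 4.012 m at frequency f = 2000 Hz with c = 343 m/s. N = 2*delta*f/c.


N = 2*delta*f/c = 2*delta/lambda, where lambda = c/f
lambda = 343 / 2000 = 0.1715 m
N = 2 * 4.012 / 0.1715 = 46.787


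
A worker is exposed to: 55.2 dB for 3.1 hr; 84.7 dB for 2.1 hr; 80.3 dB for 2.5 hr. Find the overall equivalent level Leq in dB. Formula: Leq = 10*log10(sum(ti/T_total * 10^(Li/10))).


T_total = 3.1 + 2.1 + 2.5 = 7.7 hr
(3.1/7.7) * 10^(55.2/10) = 133313
(2.1/7.7) * 10^(84.7/10) = 8.04875e+07
(2.5/7.7) * 10^(80.3/10) = 3.47896e+07
Sum = 133313 + 8.04875e+07 + 3.47896e+07 = 1.1541e+08
Leq = 10*log10(1.1541e+08) = 80.622 dB


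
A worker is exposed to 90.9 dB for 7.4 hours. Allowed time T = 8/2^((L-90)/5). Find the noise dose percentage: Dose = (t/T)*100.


T_allowed = 8 / 2^((90.9 - 90)/5) = 7.06162 hr
Dose = 7.4 / 7.06162 * 100 = 104.79 %


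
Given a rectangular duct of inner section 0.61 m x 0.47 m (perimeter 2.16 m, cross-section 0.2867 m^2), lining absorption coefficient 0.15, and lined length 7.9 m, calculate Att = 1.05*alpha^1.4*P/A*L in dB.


alpha^1.4 = 0.15^1.4 = 0.0702308
Attenuation rate = 1.05 * alpha^1.4 * P / A
= 1.05 * 0.0702308 * 2.16 / 0.2867 = 0.555575 dB/m
Total Att = 0.555575 * 7.9 = 4.389 dB


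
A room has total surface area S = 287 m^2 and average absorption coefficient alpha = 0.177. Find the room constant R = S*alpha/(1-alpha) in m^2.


R = 287 * 0.177 / (1 - 0.177) = 61.724 m^2


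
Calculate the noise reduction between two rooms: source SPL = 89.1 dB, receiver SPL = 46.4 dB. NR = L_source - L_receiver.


NR = L_source - L_receiver (difference between source and receiving room levels)
NR = 89.1 - 46.4 = 42.7 dB


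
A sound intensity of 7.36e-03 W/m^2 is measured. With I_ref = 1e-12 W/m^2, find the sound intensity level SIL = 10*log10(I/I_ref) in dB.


I / I_ref = 7.36e-03 / 1e-12 = 7.36e+09
SIL = 10 * log10(7.36e+09) = 98.669 dB


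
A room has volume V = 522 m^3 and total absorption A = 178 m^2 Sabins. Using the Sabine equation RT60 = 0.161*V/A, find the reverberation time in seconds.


RT60 = 0.161 * 522 / 178 = 0.47215 s


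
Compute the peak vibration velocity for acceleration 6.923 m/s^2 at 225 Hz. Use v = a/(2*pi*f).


omega = 2*pi*f = 2*pi*225 = 1413.72 rad/s
v = a / omega = 6.923 / 1413.72 = 0.004897 m/s


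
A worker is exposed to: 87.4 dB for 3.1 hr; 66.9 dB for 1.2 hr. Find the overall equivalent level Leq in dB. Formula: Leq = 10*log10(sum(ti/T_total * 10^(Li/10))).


T_total = 3.1 + 1.2 = 4.3 hr
(3.1/4.3) * 10^(87.4/10) = 3.96181e+08
(1.2/4.3) * 10^(66.9/10) = 1.36682e+06
Sum = 3.96181e+08 + 1.36682e+06 = 3.97548e+08
Leq = 10*log10(3.97548e+08) = 85.994 dB


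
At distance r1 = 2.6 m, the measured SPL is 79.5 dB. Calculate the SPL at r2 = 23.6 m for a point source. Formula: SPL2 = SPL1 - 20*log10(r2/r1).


r2/r1 = 23.6/2.6 = 9.07692
Correction = 20*log10(9.07692) = 19.1588 dB
SPL2 = 79.5 - 19.1588 = 60.341 dB


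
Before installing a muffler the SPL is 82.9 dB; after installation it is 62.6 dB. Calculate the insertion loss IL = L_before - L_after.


Insertion loss = SPL without muffler - SPL with muffler
IL = 82.9 - 62.6 = 20.3 dB


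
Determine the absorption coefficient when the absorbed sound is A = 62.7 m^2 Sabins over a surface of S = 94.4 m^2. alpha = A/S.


Absorption coefficient = absorbed power / incident power
alpha = A / S = 62.7 / 94.4 = 0.66419


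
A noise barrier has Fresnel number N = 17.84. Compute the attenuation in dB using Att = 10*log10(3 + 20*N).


3 + 20*N = 3 + 20*17.84 = 359.8
Att = 10*log10(359.8) = 25.561 dB


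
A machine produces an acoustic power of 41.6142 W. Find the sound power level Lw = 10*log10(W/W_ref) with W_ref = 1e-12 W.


W / W_ref = 41.6142 / 1e-12 = 4.16142e+13
Lw = 10 * log10(4.16142e+13) = 136.19 dB


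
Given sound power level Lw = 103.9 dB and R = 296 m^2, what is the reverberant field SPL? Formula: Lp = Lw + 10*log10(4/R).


4/R = 4/296 = 0.0135135
Lp = 103.9 + 10*log10(0.0135135) = 85.208 dB


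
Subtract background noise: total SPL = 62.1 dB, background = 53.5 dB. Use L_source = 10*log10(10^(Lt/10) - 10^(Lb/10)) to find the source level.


10^(62.1/10) = 1.62181e+06
10^(53.5/10) = 223872
Difference = 1.62181e+06 - 223872 = 1.39794e+06
L_source = 10*log10(1.39794e+06) = 61.455 dB


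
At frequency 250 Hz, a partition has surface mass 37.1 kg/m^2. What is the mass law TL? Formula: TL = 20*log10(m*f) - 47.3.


m * f = 37.1 * 250 = 9275
20*log10(9275) = 79.3463 dB
TL = 79.3463 - 47.3 = 32.046 dB


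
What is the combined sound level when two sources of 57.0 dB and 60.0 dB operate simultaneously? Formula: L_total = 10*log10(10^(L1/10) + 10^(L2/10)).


10^(57.0/10) = 501187
10^(60.0/10) = 1e+06
Sum = 501187 + 1e+06 = 1.50119e+06
L_total = 10*log10(1.50119e+06) = 61.764 dB


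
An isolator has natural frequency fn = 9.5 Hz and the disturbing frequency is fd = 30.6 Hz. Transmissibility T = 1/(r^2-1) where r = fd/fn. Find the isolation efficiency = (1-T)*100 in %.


r = 30.6 / 9.5 = 3.22105
r^2 - 1 = 3.22105^2 - 1 = 9.37516
T = 1/9.37516 = 0.106665
Efficiency = (1 - 0.106665)*100 = 89.334 %


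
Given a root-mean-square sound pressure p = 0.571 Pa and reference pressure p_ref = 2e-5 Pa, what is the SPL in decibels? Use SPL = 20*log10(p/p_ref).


p / p_ref = 0.571 / 2e-5 = 28550
SPL = 20 * log10(28550) = 89.112 dB


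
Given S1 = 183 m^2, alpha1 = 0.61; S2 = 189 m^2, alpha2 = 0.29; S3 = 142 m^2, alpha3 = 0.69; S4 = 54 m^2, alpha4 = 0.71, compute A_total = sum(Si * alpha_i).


183 * 0.61 = 111.63
189 * 0.29 = 54.81
142 * 0.69 = 97.98
54 * 0.71 = 38.34
A_total = 111.63 + 54.81 + 97.98 + 38.34 = 302.76 m^2


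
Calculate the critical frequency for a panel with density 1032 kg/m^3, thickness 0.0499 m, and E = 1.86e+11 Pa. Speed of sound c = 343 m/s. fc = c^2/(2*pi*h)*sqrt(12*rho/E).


12*rho/E = 12*1032/1.86e+11 = 6.65806e-08
sqrt(12*rho/E) = sqrt(6.65806e-08) = 0.000258032
c^2/(2*pi*h) = 343^2/(2*pi*0.0499) = 375239
fc = 375239 * 0.000258032 = 96.824 Hz


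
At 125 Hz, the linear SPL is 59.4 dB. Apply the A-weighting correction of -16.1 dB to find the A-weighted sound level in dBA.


A-weighting table: 125 Hz -> -16.1 dB correction
SPL_A = SPL + correction = 59.4 + (-16.1) = 43.3 dBA


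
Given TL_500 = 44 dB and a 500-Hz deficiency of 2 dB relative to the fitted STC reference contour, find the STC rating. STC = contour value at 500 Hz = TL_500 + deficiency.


By ASTM E413, STC = value of the fitted reference contour at 500 Hz.
Contour value at 500 Hz = TL_500 + deficiency = 44 + 2 = 46
STC = 46


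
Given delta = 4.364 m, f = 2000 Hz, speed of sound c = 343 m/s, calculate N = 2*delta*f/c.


N = 2*delta*f/c = 2*delta/lambda, where lambda = c/f
lambda = 343 / 2000 = 0.1715 m
N = 2 * 4.364 / 0.1715 = 50.892


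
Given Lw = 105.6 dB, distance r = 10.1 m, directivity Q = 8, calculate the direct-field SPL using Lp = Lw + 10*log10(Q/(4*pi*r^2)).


4*pi*r^2 = 4*pi*10.1^2 = 1281.9 m^2
Q / (4*pi*r^2) = 8 / 1281.9 = 0.00624074
Lp = 105.6 + 10*log10(0.00624074) = 83.552 dB


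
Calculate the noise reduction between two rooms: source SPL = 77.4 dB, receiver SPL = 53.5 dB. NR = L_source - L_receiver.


NR = L_source - L_receiver (difference between source and receiving room levels)
NR = 77.4 - 53.5 = 23.9 dB


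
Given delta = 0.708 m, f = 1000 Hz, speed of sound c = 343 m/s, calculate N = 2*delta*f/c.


N = 2*delta*f/c = 2*delta/lambda, where lambda = c/f
lambda = 343 / 1000 = 0.343 m
N = 2 * 0.708 / 0.343 = 4.1283


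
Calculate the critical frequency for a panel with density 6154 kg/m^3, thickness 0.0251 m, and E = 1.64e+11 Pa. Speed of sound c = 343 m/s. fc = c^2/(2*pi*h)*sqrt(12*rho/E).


12*rho/E = 12*6154/1.64e+11 = 4.50293e-07
sqrt(12*rho/E) = sqrt(4.50293e-07) = 0.000671039
c^2/(2*pi*h) = 343^2/(2*pi*0.0251) = 745993
fc = 745993 * 0.000671039 = 500.59 Hz


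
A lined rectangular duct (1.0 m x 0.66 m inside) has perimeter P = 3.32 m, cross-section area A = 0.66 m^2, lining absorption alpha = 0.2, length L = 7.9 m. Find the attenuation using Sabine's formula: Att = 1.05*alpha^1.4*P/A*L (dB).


alpha^1.4 = 0.2^1.4 = 0.105061
Attenuation rate = 1.05 * alpha^1.4 * P / A
= 1.05 * 0.105061 * 3.32 / 0.66 = 0.554913 dB/m
Total Att = 0.554913 * 7.9 = 4.3838 dB


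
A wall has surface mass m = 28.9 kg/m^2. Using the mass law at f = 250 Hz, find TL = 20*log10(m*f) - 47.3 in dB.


m * f = 28.9 * 250 = 7225
20*log10(7225) = 77.1768 dB
TL = 77.1768 - 47.3 = 29.877 dB


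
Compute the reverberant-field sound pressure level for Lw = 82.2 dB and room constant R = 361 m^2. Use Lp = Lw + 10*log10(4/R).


4/R = 4/361 = 0.0110803
Lp = 82.2 + 10*log10(0.0110803) = 62.646 dB


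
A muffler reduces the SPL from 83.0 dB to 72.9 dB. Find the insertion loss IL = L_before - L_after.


Insertion loss = SPL without muffler - SPL with muffler
IL = 83.0 - 72.9 = 10.1 dB


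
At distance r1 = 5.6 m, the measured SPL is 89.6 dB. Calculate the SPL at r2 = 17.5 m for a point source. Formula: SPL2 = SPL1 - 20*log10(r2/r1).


r2/r1 = 17.5/5.6 = 3.125
Correction = 20*log10(3.125) = 9.897 dB
SPL2 = 89.6 - 9.897 = 79.703 dB


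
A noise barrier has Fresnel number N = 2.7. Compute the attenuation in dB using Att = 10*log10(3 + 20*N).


3 + 20*N = 3 + 20*2.7 = 57
Att = 10*log10(57) = 17.559 dB


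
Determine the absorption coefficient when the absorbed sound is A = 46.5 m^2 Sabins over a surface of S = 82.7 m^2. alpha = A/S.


Absorption coefficient = absorbed power / incident power
alpha = A / S = 46.5 / 82.7 = 0.56227


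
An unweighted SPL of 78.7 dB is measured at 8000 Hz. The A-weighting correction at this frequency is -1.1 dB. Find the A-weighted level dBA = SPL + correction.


A-weighting table: 8000 Hz -> -1.1 dB correction
SPL_A = SPL + correction = 78.7 + (-1.1) = 77.6 dBA


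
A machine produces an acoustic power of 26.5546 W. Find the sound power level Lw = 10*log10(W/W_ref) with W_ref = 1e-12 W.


W / W_ref = 26.5546 / 1e-12 = 2.65546e+13
Lw = 10 * log10(2.65546e+13) = 134.24 dB


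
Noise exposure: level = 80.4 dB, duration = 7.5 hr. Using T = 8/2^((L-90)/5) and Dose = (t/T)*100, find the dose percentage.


T_allowed = 8 / 2^((80.4 - 90)/5) = 30.2738 hr
Dose = 7.5 / 30.2738 * 100 = 24.774 %


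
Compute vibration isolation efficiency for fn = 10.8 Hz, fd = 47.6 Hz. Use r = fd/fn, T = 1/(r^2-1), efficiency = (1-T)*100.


r = 47.6 / 10.8 = 4.40741
r^2 - 1 = 4.40741^2 - 1 = 18.4253
T = 1/18.4253 = 0.0542732
Efficiency = (1 - 0.0542732)*100 = 94.573 %


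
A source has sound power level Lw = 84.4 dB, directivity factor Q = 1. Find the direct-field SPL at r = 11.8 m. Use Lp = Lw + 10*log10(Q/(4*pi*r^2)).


4*pi*r^2 = 4*pi*11.8^2 = 1749.74 m^2
Q / (4*pi*r^2) = 1 / 1749.74 = 0.000571513
Lp = 84.4 + 10*log10(0.000571513) = 51.97 dB


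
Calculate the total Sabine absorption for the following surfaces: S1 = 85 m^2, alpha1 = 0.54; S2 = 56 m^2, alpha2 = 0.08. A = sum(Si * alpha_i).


85 * 0.54 = 45.9
56 * 0.08 = 4.48
A_total = 45.9 + 4.48 = 50.38 m^2


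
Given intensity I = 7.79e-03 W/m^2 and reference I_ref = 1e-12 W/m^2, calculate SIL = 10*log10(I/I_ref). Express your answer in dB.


I / I_ref = 7.79e-03 / 1e-12 = 7.79e+09
SIL = 10 * log10(7.79e+09) = 98.915 dB


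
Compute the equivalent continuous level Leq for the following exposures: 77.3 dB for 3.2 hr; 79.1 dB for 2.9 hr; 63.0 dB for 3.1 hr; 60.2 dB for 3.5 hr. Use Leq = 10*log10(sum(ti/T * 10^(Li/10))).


T_total = 3.2 + 2.9 + 3.1 + 3.5 = 12.7 hr
(3.2/12.7) * 10^(77.3/10) = 1.35315e+07
(2.9/12.7) * 10^(79.1/10) = 1.85607e+07
(3.1/12.7) * 10^(63.0/10) = 487033
(3.5/12.7) * 10^(60.2/10) = 288579
Sum = 1.35315e+07 + 1.85607e+07 + 487033 + 288579 = 3.28678e+07
Leq = 10*log10(3.28678e+07) = 75.168 dB


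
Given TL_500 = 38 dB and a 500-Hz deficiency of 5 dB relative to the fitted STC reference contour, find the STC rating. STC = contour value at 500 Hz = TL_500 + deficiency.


By ASTM E413, STC = value of the fitted reference contour at 500 Hz.
Contour value at 500 Hz = TL_500 + deficiency = 38 + 5 = 43
STC = 43


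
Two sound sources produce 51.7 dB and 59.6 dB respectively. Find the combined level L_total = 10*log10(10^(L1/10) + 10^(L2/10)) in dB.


10^(51.7/10) = 147911
10^(59.6/10) = 912011
Sum = 147911 + 912011 = 1.05992e+06
L_total = 10*log10(1.05992e+06) = 60.253 dB


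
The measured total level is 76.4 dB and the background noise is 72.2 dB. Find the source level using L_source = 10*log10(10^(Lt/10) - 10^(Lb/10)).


10^(76.4/10) = 4.36516e+07
10^(72.2/10) = 1.65959e+07
Difference = 4.36516e+07 - 1.65959e+07 = 2.70557e+07
L_source = 10*log10(2.70557e+07) = 74.323 dB


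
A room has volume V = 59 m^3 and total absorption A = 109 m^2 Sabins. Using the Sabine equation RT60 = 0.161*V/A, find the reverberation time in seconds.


RT60 = 0.161 * 59 / 109 = 0.087147 s


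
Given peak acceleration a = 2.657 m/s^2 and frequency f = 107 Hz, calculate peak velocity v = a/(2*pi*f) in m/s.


omega = 2*pi*f = 2*pi*107 = 672.301 rad/s
v = a / omega = 2.657 / 672.301 = 0.0039521 m/s


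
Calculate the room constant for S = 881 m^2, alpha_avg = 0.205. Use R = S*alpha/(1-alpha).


R = 881 * 0.205 / (1 - 0.205) = 227.18 m^2


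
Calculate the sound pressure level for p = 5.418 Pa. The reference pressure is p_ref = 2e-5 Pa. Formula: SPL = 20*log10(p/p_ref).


p / p_ref = 5.418 / 2e-5 = 270900
SPL = 20 * log10(270900) = 108.66 dB


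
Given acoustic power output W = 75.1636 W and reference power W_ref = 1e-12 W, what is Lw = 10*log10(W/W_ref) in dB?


W / W_ref = 75.1636 / 1e-12 = 7.51636e+13
Lw = 10 * log10(7.51636e+13) = 138.76 dB


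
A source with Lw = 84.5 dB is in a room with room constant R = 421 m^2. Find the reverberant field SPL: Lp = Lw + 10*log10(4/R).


4/R = 4/421 = 0.00950119
Lp = 84.5 + 10*log10(0.00950119) = 64.278 dB


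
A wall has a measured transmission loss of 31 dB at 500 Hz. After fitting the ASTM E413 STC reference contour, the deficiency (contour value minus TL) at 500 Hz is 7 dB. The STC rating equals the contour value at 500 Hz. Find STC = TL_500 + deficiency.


By ASTM E413, STC = value of the fitted reference contour at 500 Hz.
Contour value at 500 Hz = TL_500 + deficiency = 31 + 7 = 38
STC = 38


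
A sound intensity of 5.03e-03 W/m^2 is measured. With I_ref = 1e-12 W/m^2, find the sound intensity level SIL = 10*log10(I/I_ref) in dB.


I / I_ref = 5.03e-03 / 1e-12 = 5.03e+09
SIL = 10 * log10(5.03e+09) = 97.016 dB


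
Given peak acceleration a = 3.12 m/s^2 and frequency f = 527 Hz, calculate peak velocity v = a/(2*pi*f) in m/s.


omega = 2*pi*f = 2*pi*527 = 3311.24 rad/s
v = a / omega = 3.12 / 3311.24 = 0.00094225 m/s


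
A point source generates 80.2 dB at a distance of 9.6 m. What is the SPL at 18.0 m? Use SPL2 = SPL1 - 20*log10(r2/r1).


r2/r1 = 18.0/9.6 = 1.875
Correction = 20*log10(1.875) = 5.46003 dB
SPL2 = 80.2 - 5.46003 = 74.74 dB


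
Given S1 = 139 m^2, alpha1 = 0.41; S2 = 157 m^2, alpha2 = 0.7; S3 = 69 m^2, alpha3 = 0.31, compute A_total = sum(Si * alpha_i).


139 * 0.41 = 56.99
157 * 0.7 = 109.9
69 * 0.31 = 21.39
A_total = 56.99 + 109.9 + 21.39 = 188.28 m^2


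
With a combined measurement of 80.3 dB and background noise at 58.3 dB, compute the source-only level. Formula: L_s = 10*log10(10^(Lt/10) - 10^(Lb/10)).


10^(80.3/10) = 1.07152e+08
10^(58.3/10) = 676083
Difference = 1.07152e+08 - 676083 = 1.06476e+08
L_source = 10*log10(1.06476e+08) = 80.273 dB


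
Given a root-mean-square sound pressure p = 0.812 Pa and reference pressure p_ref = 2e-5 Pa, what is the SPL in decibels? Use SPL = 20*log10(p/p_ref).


p / p_ref = 0.812 / 2e-5 = 40600
SPL = 20 * log10(40600) = 92.171 dB


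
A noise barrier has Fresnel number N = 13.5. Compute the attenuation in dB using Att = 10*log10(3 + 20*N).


3 + 20*N = 3 + 20*13.5 = 273
Att = 10*log10(273) = 24.362 dB


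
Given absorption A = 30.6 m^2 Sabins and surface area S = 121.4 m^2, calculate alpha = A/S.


Absorption coefficient = absorbed power / incident power
alpha = A / S = 30.6 / 121.4 = 0.25206


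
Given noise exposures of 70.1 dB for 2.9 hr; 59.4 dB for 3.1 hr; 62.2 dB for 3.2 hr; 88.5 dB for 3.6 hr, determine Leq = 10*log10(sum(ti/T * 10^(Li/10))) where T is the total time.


T_total = 2.9 + 3.1 + 3.2 + 3.6 = 12.8 hr
(2.9/12.8) * 10^(70.1/10) = 2.3184e+06
(3.1/12.8) * 10^(59.4/10) = 210936
(3.2/12.8) * 10^(62.2/10) = 414897
(3.6/12.8) * 10^(88.5/10) = 1.9911e+08
Sum = 2.3184e+06 + 210936 + 414897 + 1.9911e+08 = 2.02054e+08
Leq = 10*log10(2.02054e+08) = 83.055 dB


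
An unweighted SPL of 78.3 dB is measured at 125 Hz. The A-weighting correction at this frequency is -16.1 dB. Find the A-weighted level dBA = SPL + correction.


A-weighting table: 125 Hz -> -16.1 dB correction
SPL_A = SPL + correction = 78.3 + (-16.1) = 62.2 dBA


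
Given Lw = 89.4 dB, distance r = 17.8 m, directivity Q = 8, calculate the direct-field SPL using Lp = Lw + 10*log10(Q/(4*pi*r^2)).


4*pi*r^2 = 4*pi*17.8^2 = 3981.53 m^2
Q / (4*pi*r^2) = 8 / 3981.53 = 0.00200928
Lp = 89.4 + 10*log10(0.00200928) = 62.43 dB


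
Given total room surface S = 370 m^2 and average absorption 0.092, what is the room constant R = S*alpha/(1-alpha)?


R = 370 * 0.092 / (1 - 0.092) = 37.489 m^2


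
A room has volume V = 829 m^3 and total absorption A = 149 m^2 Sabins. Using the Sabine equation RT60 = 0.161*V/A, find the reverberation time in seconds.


RT60 = 0.161 * 829 / 149 = 0.89577 s


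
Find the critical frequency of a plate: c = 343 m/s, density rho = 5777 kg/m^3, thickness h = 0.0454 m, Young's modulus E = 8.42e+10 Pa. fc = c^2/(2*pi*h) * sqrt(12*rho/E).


12*rho/E = 12*5777/8.42e+10 = 8.23325e-07
sqrt(12*rho/E) = sqrt(8.23325e-07) = 0.000907373
c^2/(2*pi*h) = 343^2/(2*pi*0.0454) = 412432
fc = 412432 * 0.000907373 = 374.23 Hz


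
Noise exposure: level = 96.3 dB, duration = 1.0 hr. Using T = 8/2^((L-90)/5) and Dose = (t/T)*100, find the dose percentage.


T_allowed = 8 / 2^((96.3 - 90)/5) = 3.34035 hr
Dose = 1.0 / 3.34035 * 100 = 29.937 %


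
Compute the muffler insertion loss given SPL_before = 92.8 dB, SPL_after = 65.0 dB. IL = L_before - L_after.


Insertion loss = SPL without muffler - SPL with muffler
IL = 92.8 - 65.0 = 27.8 dB


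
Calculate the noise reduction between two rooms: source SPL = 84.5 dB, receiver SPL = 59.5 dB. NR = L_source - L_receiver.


NR = L_source - L_receiver (difference between source and receiving room levels)
NR = 84.5 - 59.5 = 25 dB


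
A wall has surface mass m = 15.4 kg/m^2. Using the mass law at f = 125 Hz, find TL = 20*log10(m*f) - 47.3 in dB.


m * f = 15.4 * 125 = 1925
20*log10(1925) = 65.6886 dB
TL = 65.6886 - 47.3 = 18.389 dB


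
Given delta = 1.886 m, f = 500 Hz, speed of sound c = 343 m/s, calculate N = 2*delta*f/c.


N = 2*delta*f/c = 2*delta/lambda, where lambda = c/f
lambda = 343 / 500 = 0.686 m
N = 2 * 1.886 / 0.686 = 5.4985


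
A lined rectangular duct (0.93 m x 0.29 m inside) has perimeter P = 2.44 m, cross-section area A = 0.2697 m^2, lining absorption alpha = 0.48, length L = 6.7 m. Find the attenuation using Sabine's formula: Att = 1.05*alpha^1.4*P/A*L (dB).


alpha^1.4 = 0.48^1.4 = 0.35788
Attenuation rate = 1.05 * alpha^1.4 * P / A
= 1.05 * 0.35788 * 2.44 / 0.2697 = 3.39966 dB/m
Total Att = 3.39966 * 6.7 = 22.778 dB


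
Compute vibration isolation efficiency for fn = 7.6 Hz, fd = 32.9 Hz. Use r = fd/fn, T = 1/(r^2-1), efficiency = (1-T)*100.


r = 32.9 / 7.6 = 4.32895
r^2 - 1 = 4.32895^2 - 1 = 17.7398
T = 1/17.7398 = 0.0563704
Efficiency = (1 - 0.0563704)*100 = 94.363 %


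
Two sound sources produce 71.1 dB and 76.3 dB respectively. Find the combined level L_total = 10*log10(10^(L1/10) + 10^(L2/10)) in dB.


10^(71.1/10) = 1.28825e+07
10^(76.3/10) = 4.2658e+07
Sum = 1.28825e+07 + 4.2658e+07 = 5.55405e+07
L_total = 10*log10(5.55405e+07) = 77.446 dB


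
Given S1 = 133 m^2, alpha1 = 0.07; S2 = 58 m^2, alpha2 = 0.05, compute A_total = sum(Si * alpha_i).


133 * 0.07 = 9.31
58 * 0.05 = 2.9
A_total = 9.31 + 2.9 = 12.21 m^2


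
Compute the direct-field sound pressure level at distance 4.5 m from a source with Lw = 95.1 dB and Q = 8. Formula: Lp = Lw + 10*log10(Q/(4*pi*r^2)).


4*pi*r^2 = 4*pi*4.5^2 = 254.469 m^2
Q / (4*pi*r^2) = 8 / 254.469 = 0.031438
Lp = 95.1 + 10*log10(0.031438) = 80.075 dB


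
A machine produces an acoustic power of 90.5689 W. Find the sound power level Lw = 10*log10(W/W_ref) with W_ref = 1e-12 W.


W / W_ref = 90.5689 / 1e-12 = 9.05689e+13
Lw = 10 * log10(9.05689e+13) = 139.57 dB


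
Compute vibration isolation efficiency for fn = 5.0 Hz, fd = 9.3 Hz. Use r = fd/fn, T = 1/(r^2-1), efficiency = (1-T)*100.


r = 9.3 / 5.0 = 1.86
r^2 - 1 = 1.86^2 - 1 = 2.4596
T = 1/2.4596 = 0.40657
Efficiency = (1 - 0.40657)*100 = 59.343 %


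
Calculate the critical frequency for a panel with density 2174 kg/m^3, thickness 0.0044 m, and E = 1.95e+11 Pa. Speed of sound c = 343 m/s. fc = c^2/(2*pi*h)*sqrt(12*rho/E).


12*rho/E = 12*2174/1.95e+11 = 1.33785e-07
sqrt(12*rho/E) = sqrt(1.33785e-07) = 0.000365766
c^2/(2*pi*h) = 343^2/(2*pi*0.0044) = 4.25555e+06
fc = 4.25555e+06 * 0.000365766 = 1556.5 Hz


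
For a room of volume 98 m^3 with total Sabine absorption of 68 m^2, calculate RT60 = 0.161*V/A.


RT60 = 0.161 * 98 / 68 = 0.23203 s


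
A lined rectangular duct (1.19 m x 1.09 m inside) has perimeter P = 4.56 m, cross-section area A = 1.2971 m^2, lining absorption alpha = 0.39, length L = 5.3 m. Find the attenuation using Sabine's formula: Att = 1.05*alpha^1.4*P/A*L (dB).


alpha^1.4 = 0.39^1.4 = 0.267603
Attenuation rate = 1.05 * alpha^1.4 * P / A
= 1.05 * 0.267603 * 4.56 / 1.2971 = 0.987806 dB/m
Total Att = 0.987806 * 5.3 = 5.2354 dB


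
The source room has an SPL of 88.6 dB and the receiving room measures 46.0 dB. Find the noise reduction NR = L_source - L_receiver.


NR = L_source - L_receiver (difference between source and receiving room levels)
NR = 88.6 - 46.0 = 42.6 dB


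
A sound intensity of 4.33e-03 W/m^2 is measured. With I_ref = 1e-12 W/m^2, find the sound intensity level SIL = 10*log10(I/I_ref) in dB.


I / I_ref = 4.33e-03 / 1e-12 = 4.33e+09
SIL = 10 * log10(4.33e+09) = 96.365 dB


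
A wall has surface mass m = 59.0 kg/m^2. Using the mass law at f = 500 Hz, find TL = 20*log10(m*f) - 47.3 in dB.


m * f = 59.0 * 500 = 29500
20*log10(29500) = 89.3964 dB
TL = 89.3964 - 47.3 = 42.096 dB


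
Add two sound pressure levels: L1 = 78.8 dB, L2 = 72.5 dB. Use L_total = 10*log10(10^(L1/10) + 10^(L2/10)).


10^(78.8/10) = 7.58578e+07
10^(72.5/10) = 1.77828e+07
Sum = 7.58578e+07 + 1.77828e+07 = 9.36406e+07
L_total = 10*log10(9.36406e+07) = 79.715 dB


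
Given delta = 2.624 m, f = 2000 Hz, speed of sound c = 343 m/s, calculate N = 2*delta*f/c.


N = 2*delta*f/c = 2*delta/lambda, where lambda = c/f
lambda = 343 / 2000 = 0.1715 m
N = 2 * 2.624 / 0.1715 = 30.601


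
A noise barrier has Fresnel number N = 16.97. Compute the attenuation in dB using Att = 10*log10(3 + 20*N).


3 + 20*N = 3 + 20*16.97 = 342.4
Att = 10*log10(342.4) = 25.345 dB


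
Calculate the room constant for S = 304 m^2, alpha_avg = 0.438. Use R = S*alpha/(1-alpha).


R = 304 * 0.438 / (1 - 0.438) = 236.93 m^2


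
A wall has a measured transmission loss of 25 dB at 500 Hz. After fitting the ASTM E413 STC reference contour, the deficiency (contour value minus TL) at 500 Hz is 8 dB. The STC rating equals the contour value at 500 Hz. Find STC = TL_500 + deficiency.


By ASTM E413, STC = value of the fitted reference contour at 500 Hz.
Contour value at 500 Hz = TL_500 + deficiency = 25 + 8 = 33
STC = 33


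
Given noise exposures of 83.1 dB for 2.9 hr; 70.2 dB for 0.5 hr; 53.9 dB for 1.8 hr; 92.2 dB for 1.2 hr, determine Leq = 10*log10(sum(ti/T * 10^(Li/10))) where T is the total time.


T_total = 2.9 + 0.5 + 1.8 + 1.2 = 6.4 hr
(2.9/6.4) * 10^(83.1/10) = 9.25163e+07
(0.5/6.4) * 10^(70.2/10) = 818069
(1.8/6.4) * 10^(53.9/10) = 69038.7
(1.2/6.4) * 10^(92.2/10) = 3.11173e+08
Sum = 9.25163e+07 + 818069 + 69038.7 + 3.11173e+08 = 4.04576e+08
Leq = 10*log10(4.04576e+08) = 86.07 dB


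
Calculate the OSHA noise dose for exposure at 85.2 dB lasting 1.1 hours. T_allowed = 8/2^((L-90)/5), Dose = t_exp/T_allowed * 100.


T_allowed = 8 / 2^((85.2 - 90)/5) = 15.5625 hr
Dose = 1.1 / 15.5625 * 100 = 7.0683 %


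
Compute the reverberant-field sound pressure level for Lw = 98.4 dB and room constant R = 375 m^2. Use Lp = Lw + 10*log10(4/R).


4/R = 4/375 = 0.0106667
Lp = 98.4 + 10*log10(0.0106667) = 78.68 dB


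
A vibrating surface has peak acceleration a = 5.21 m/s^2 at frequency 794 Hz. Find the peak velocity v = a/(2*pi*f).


omega = 2*pi*f = 2*pi*794 = 4988.85 rad/s
v = a / omega = 5.21 / 4988.85 = 0.0010443 m/s


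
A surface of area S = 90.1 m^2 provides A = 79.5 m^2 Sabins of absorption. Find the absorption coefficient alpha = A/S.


Absorption coefficient = absorbed power / incident power
alpha = A / S = 79.5 / 90.1 = 0.88235


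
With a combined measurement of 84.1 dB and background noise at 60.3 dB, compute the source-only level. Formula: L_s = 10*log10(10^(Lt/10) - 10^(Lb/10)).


10^(84.1/10) = 2.5704e+08
10^(60.3/10) = 1.07152e+06
Difference = 2.5704e+08 - 1.07152e+06 = 2.55968e+08
L_source = 10*log10(2.55968e+08) = 84.082 dB


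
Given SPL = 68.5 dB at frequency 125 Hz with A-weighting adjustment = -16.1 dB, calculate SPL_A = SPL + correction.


A-weighting table: 125 Hz -> -16.1 dB correction
SPL_A = SPL + correction = 68.5 + (-16.1) = 52.4 dBA


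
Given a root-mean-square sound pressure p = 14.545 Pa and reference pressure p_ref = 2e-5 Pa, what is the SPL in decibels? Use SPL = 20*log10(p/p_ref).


p / p_ref = 14.545 / 2e-5 = 727250
SPL = 20 * log10(727250) = 117.23 dB


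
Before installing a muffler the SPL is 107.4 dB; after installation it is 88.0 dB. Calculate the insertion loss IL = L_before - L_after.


Insertion loss = SPL without muffler - SPL with muffler
IL = 107.4 - 88.0 = 19.4 dB
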